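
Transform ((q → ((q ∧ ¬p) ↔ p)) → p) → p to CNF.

((q → ((q ∧ ¬p) ↔ p)) → p) → p
⇔ ¬((q → ((q ∧ ¬p) ↔ p)) → p) ∨ p   [eliminate →]
⇔ ¬(¬(q → ((q ∧ ¬p) ↔ p)) ∨ p) ∨ p   [eliminate →]
⇔ ¬(¬(¬q ∨ ((q ∧ ¬p) ↔ p)) ∨ p) ∨ p   [eliminate →]
⇔ ¬(¬(¬q ∨ (((q ∧ ¬p) → p) ∧ (p → (q ∧ ¬p)))) ∨ p) ∨ p   [eliminate ↔]
⇔ ¬(¬(¬q ∨ ((¬(q ∧ ¬p) ∨ p) ∧ (p → (q ∧ ¬p)))) ∨ p) ∨ p   [eliminate →]
⇔ ¬(¬(¬q ∨ ((¬(q ∧ ¬p) ∨ p) ∧ (¬p ∨ (q ∧ ¬p)))) ∨ p) ∨ p   [eliminate →]
⇔ (¬¬(¬q ∨ ((¬(q ∧ ¬p) ∨ p) ∧ (¬p ∨ (q ∧ ¬p)))) ∧ ¬p) ∨ p   [De Morgan]
⇔ ((¬q ∨ ((¬(q ∧ ¬p) ∨ p) ∧ (¬p ∨ (q ∧ ¬p)))) ∧ ¬p) ∨ p   [double negation]
⇔ ((¬q ∨ ((¬q ∨ ¬¬p ∨ p) ∧ (¬p ∨ (q ∧ ¬p)))) ∧ ¬p) ∨ p   [De Morgan]
⇔ ((¬q ∨ ((¬q ∨ p ∨ p) ∧ (¬p ∨ (q ∧ ¬p)))) ∧ ¬p) ∨ p   [double negation]
⇔ (¬q ∨ ¬q ∨ p ∨ p ∨ p) ∧ (¬q ∨ ¬p ∨ q ∨ p) ∧ (¬q ∨ ¬p ∨ ¬p ∨ p) ∧ (¬p ∨ p)   [distribute ∨ over ∧]
⇔ ¬q ∨ p   [simplify]

¬q ∨ p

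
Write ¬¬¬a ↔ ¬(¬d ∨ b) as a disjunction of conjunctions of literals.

¬¬¬a ↔ ¬(¬d ∨ b)
⇔ (¬¬¬a → ¬(¬d ∨ b)) ∧ (¬(¬d ∨ b) → ¬¬¬a)   [eliminate ↔]
⇔ (¬¬¬¬a ∨ ¬(¬d ∨ b)) ∧ (¬(¬d ∨ b) → ¬¬¬a)   [eliminate →]
⇔ (¬¬¬¬a ∨ ¬(¬d ∨ b)) ∧ (¬¬(¬d ∨ b) ∨ ¬¬¬a)   [eliminate →]
⇔ (¬¬a ∨ ¬(¬d ∨ b)) ∧ (¬¬(¬d ∨ b) ∨ ¬¬¬a)   [double negation]
⇔ (a ∨ ¬(¬d ∨ b)) ∧ (¬¬(¬d ∨ b) ∨ ¬¬¬a)   [double negation]
⇔ (a ∨ (¬¬d ∧ ¬b)) ∧ (¬¬(¬d ∨ b) ∨ ¬¬¬a)   [De Morgan]
⇔ (a ∨ (d ∧ ¬b)) ∧ (¬¬(¬d ∨ b) ∨ ¬¬¬a)   [double negation]
⇔ (a ∨ (d ∧ ¬b)) ∧ (¬d ∨ b ∨ ¬¬¬a)   [double negation]
⇔ (a ∨ (d ∧ ¬b)) ∧ (¬d ∨ b ∨ ¬a)   [double negation]
⇔ (a ∧ ¬d) ∨ (a ∧ b) ∨ (a ∧ ¬a) ∨ (d ∧ ¬b ∧ ¬d) ∨ (d ∧ ¬b ∧ b) ∨ (d ∧ ¬b ∧ ¬a)   [distribute ∧ over ∨]
⇔ (a ∧ ¬d) ∨ (a ∧ b) ∨ (d ∧ ¬b ∧ ¬a)   [simplify]

(a ∧ ¬d) ∨ (a ∧ b) ∨ (d ∧ ¬b ∧ ¬a)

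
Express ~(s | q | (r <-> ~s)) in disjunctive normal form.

~s & ~q & ~r

~(s | q | (r <-> ~s))
= ~(s | q | ((r -> ~s) & (~s -> r)))   (eliminate <->)
= ~(s | q | ((~r | ~s) & (~s -> r)))   (eliminate ->)
= ~(s | q | ((~r | ~s) & (~~s | r)))   (eliminate ->)
= ~s & ~q & ~((~r | ~s) & (~~s | r))   (De Morgan)
= ~s & ~q & (~(~r | ~s) | ~(~~s | r))   (De Morgan)
= ~s & ~q & ((~~r & ~~s) | ~(~~s | r))   (De Morgan)
= ~s & ~q & ((r & ~~s) | ~(~~s | r))   (double negation)
= ~s & ~q & ((r & s) | ~(~~s | r))   (double negation)
= ~s & ~q & ((r & s) | (~~~s & ~r))   (De Morgan)
= ~s & ~q & ((r & s) | (~s & ~r))   (double negation)
= (~s & ~q & r & s) | (~s & ~q & ~s & ~r)   (distribute & over |)
= ~s & ~q & ~r   (simplify)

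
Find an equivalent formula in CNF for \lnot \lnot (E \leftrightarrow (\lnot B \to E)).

\lnot B \lor E

\lnot \lnot (E \leftrightarrow (\lnot B \to E))
≡ \lnot \lnot ((E \to (\lnot B \to E)) \land ((\lnot B \to E) \to E))   — eliminate \leftrightarrow
≡ \lnot \lnot ((\lnot E \lor (\lnot B \to E)) \land ((\lnot B \to E) \to E))   — eliminate \to
≡ \lnot \lnot ((\lnot E \lor \lnot \lnot B \lor E) \land ((\lnot B \to E) \to E))   — eliminate \to
≡ \lnot \lnot ((\lnot E \lor \lnot \lnot B \lor E) \land (\lnot (\lnot B \to E) \lor E))   — eliminate \to
≡ \lnot \lnot ((\lnot E \lor \lnot \lnot B \lor E) \land (\lnot (\lnot \lnot B \lor E) \lor E))   — eliminate \to
≡ (\lnot E \lor \lnot \lnot B \lor E) \land (\lnot (\lnot \lnot B \lor E) \lor E)   — double negation
≡ (\lnot E \lor B \lor E) \land (\lnot (\lnot \lnot B \lor E) \lor E)   — double negation
≡ (\lnot E \lor B \lor E) \land ((\lnot \lnot \lnot B \land \lnot E) \lor E)   — De Morgan
≡ (\lnot E \lor B \lor E) \land ((\lnot B \land \lnot E) \lor E)   — double negation
≡ (\lnot E \lor B \lor E) \land (\lnot B \lor E) \land (\lnot E \lor E)   — distribute \lor over \land
≡ \lnot B \lor E   — simplify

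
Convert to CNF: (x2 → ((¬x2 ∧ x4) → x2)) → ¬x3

(x2 ∨ ¬x3) ∧ (¬x2 ∨ ¬x3) ∧ (x4 ∨ ¬x3)

(x2 → ((¬x2 ∧ x4) → x2)) → ¬x3
≡ ¬(x2 → ((¬x2 ∧ x4) → x2)) ∨ ¬x3   [eliminate →]
≡ ¬(¬x2 ∨ ((¬x2 ∧ x4) → x2)) ∨ ¬x3   [eliminate →]
≡ ¬(¬x2 ∨ ¬(¬x2 ∧ x4) ∨ x2) ∨ ¬x3   [eliminate →]
≡ (¬¬x2 ∧ ¬¬(¬x2 ∧ x4) ∧ ¬x2) ∨ ¬x3   [De Morgan]
≡ (x2 ∧ ¬¬(¬x2 ∧ x4) ∧ ¬x2) ∨ ¬x3   [double negation]
≡ (x2 ∧ ¬x2 ∧ x4 ∧ ¬x2) ∨ ¬x3   [double negation]
≡ (x2 ∨ ¬x3) ∧ (¬x2 ∨ ¬x3) ∧ (x4 ∨ ¬x3) ∧ (¬x2 ∨ ¬x3)   [distribute ∨ over ∧]
≡ (x2 ∨ ¬x3) ∧ (¬x2 ∨ ¬x3) ∧ (x4 ∨ ¬x3)   [simplify]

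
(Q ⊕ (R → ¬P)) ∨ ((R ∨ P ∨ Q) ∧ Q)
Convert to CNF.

(Q ⊕ (R → ¬P)) ∨ ((R ∨ P ∨ Q) ∧ Q)
≡ ((Q ∨ (R → ¬P)) ∧ ¬(Q ∧ (R → ¬P))) ∨ ((R ∨ P ∨ Q) ∧ Q)   — expand ⊕
≡ ((Q ∨ ¬R ∨ ¬P) ∧ ¬(Q ∧ (R → ¬P))) ∨ ((R ∨ P ∨ Q) ∧ Q)   — eliminate →
≡ ((Q ∨ ¬R ∨ ¬P) ∧ ¬(Q ∧ (¬R ∨ ¬P))) ∨ ((R ∨ P ∨ Q) ∧ Q)   — eliminate →
≡ ((Q ∨ ¬R ∨ ¬P) ∧ (¬Q ∨ ¬(¬R ∨ ¬P))) ∨ ((R ∨ P ∨ Q) ∧ Q)   — De Morgan
≡ ((Q ∨ ¬R ∨ ¬P) ∧ (¬Q ∨ (¬¬R ∧ ¬¬P))) ∨ ((R ∨ P ∨ Q) ∧ Q)   — De Morgan
≡ ((Q ∨ ¬R ∨ ¬P) ∧ (¬Q ∨ (R ∧ ¬¬P))) ∨ ((R ∨ P ∨ Q) ∧ Q)   — double negation
≡ ((Q ∨ ¬R ∨ ¬P) ∧ (¬Q ∨ (R ∧ P))) ∨ ((R ∨ P ∨ Q) ∧ Q)   — double negation
≡ (Q ∨ ¬R ∨ ¬P ∨ R ∨ P ∨ Q) ∧ (Q ∨ ¬R ∨ ¬P ∨ Q) ∧ (¬Q ∨ R ∨ R ∨ P ∨ Q) ∧ (¬Q ∨ R ∨ Q) ∧ (¬Q ∨ P ∨ R ∨ P ∨ Q) ∧ (¬Q ∨ P ∨ Q)   — distribute ∨ over ∧
≡ Q ∨ ¬R ∨ ¬P   — simplify

Q ∨ ¬R ∨ ¬P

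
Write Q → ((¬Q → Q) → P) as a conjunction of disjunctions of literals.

¬Q ∨ P

Q → ((¬Q → Q) → P)
= ¬Q ∨ ((¬Q → Q) → P)   [eliminate →]
= ¬Q ∨ ¬(¬Q → Q) ∨ P   [eliminate →]
= ¬Q ∨ ¬(¬¬Q ∨ Q) ∨ P   [eliminate →]
= ¬Q ∨ (¬¬¬Q ∧ ¬Q) ∨ P   [De Morgan]
= ¬Q ∨ (¬Q ∧ ¬Q) ∨ P   [double negation]
= (¬Q ∨ ¬Q ∨ P) ∧ (¬Q ∨ ¬Q ∨ P)   [distribute ∨ over ∧]
= ¬Q ∨ P   [simplify]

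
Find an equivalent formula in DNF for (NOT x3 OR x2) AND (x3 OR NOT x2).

(NOT x3 OR x2) AND (x3 OR NOT x2)
≡ (NOT x3 AND x3) OR (NOT x3 AND NOT x2) OR (x2 AND x3) OR (x2 AND NOT x2)   — distribute AND over OR
≡ (NOT x3 AND NOT x2) OR (x2 AND x3)   — simplify

(NOT x3 AND NOT x2) OR (x2 AND x3)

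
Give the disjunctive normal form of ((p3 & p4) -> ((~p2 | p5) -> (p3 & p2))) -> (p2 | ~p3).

(p3 & p4 & ~p2) | p2 | ~p3

((p3 & p4) -> ((~p2 | p5) -> (p3 & p2))) -> (p2 | ~p3)
≡ ~((p3 & p4) -> ((~p2 | p5) -> (p3 & p2))) | p2 | ~p3   [eliminate ->]
≡ ~(~(p3 & p4) | ((~p2 | p5) -> (p3 & p2))) | p2 | ~p3   [eliminate ->]
≡ ~(~(p3 & p4) | ~(~p2 | p5) | (p3 & p2)) | p2 | ~p3   [eliminate ->]
≡ (~~(p3 & p4) & ~~(~p2 | p5) & ~(p3 & p2)) | p2 | ~p3   [De Morgan]
≡ (p3 & p4 & ~~(~p2 | p5) & ~(p3 & p2)) | p2 | ~p3   [double negation]
≡ (p3 & p4 & (~p2 | p5) & ~(p3 & p2)) | p2 | ~p3   [double negation]
≡ (p3 & p4 & (~p2 | p5) & (~p3 | ~p2)) | p2 | ~p3   [De Morgan]
≡ (p3 & p4 & ~p2 & ~p3) | (p3 & p4 & ~p2 & ~p2) | (p3 & p4 & p5 & ~p3) | (p3 & p4 & p5 & ~p2) | p2 | ~p3   [distribute & over |]
≡ (p3 & p4 & ~p2) | p2 | ~p3   [simplify]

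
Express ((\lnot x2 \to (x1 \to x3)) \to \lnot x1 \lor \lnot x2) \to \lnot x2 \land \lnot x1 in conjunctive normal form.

((\lnot x2 \to (x1 \to x3)) \to \lnot x1 \lor \lnot x2) \to \lnot x2 \land \lnot x1
≡ \lnot ((\lnot x2 \to (x1 \to x3)) \to \lnot x1 \lor \lnot x2) \lor \lnot x2 \land \lnot x1   [eliminate \to]
≡ \lnot (\lnot (\lnot x2 \to (x1 \to x3)) \lor \lnot x1 \lor \lnot x2) \lor \lnot x2 \land \lnot x1   [eliminate \to]
≡ \lnot (\lnot (\lnot \lnot x2 \lor (x1 \to x3)) \lor \lnot x1 \lor \lnot x2) \lor \lnot x2 \land \lnot x1   [eliminate \to]
≡ \lnot (\lnot (\lnot \lnot x2 \lor \lnot x1 \lor x3) \lor \lnot x1 \lor \lnot x2) \lor \lnot x2 \land \lnot x1   [eliminate \to]
≡ \lnot \lnot (\lnot \lnot x2 \lor \lnot x1 \lor x3) \land \lnot \lnot x1 \land \lnot \lnot x2 \lor \lnot x2 \land \lnot x1   [De Morgan]
≡ (\lnot \lnot x2 \lor \lnot x1 \lor x3) \land \lnot \lnot x1 \land \lnot \lnot x2 \lor \lnot x2 \land \lnot x1   [double negation]
≡ (x2 \lor \lnot x1 \lor x3) \land \lnot \lnot x1 \land \lnot \lnot x2 \lor \lnot x2 \land \lnot x1   [double negation]
≡ (x2 \lor \lnot x1 \lor x3) \land x1 \land \lnot \lnot x2 \lor \lnot x2 \land \lnot x1   [double negation]
≡ (x2 \lor \lnot x1 \lor x3) \land x1 \land x2 \lor \lnot x2 \land \lnot x1   [double negation]
≡ (x2 \lor \lnot x1 \lor x3 \lor \lnot x2) \land (x2 \lor \lnot x1 \lor x3 \lor \lnot x1) \land (x1 \lor \lnot x2) \land (x1 \lor \lnot x1) \land (x2 \lor \lnot x2) \land (x2 \lor \lnot x1)   [distribute \lor over \land]
≡ (x1 \lor \lnot x2) \land (x2 \lor \lnot x1)   [simplify]

(x1 \lor \lnot x2) \land (x2 \lor \lnot x1)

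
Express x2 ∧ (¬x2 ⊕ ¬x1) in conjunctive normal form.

x2 ∧ (¬x2 ⊕ ¬x1)
= x2 ∧ (¬x2 ∨ ¬x1) ∧ ¬(¬x2 ∧ ¬x1)   (expand ⊕)
= x2 ∧ (¬x2 ∨ ¬x1) ∧ (¬¬x2 ∨ ¬¬x1)   (De Morgan)
= x2 ∧ (¬x2 ∨ ¬x1) ∧ (x2 ∨ ¬¬x1)   (double negation)
= x2 ∧ (¬x2 ∨ ¬x1) ∧ (x2 ∨ x1)   (double negation)
= x2 ∧ (¬x2 ∨ ¬x1)   (simplify)

x2 ∧ (¬x2 ∨ ¬x1)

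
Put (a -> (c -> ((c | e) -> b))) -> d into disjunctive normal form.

(a & c & ~b) | d

(a -> (c -> ((c | e) -> b))) -> d
≡ ~(a -> (c -> ((c | e) -> b))) | d   [eliminate ->]
≡ ~(~a | (c -> ((c | e) -> b))) | d   [eliminate ->]
≡ ~(~a | ~c | ((c | e) -> b)) | d   [eliminate ->]
≡ ~(~a | ~c | ~(c | e) | b) | d   [eliminate ->]
≡ (~~a & ~~c & ~~(c | e) & ~b) | d   [De Morgan]
≡ (a & ~~c & ~~(c | e) & ~b) | d   [double negation]
≡ (a & c & ~~(c | e) & ~b) | d   [double negation]
≡ (a & c & (c | e) & ~b) | d   [double negation]
≡ (a & c & c & ~b) | (a & c & e & ~b) | d   [distribute & over |]
≡ (a & c & ~b) | d   [simplify]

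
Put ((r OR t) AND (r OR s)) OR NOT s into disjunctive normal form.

r OR (t AND s) OR NOT s

((r OR t) AND (r OR s)) OR NOT s
≡ (r AND r) OR (r AND s) OR (t AND r) OR (t AND s) OR NOT s   [distribute AND over OR]
≡ r OR (t AND s) OR NOT s   [simplify]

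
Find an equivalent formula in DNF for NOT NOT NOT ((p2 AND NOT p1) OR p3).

NOT NOT NOT ((p2 AND NOT p1) OR p3)
≡ NOT ((p2 AND NOT p1) OR p3)   (double negation)
≡ NOT (p2 AND NOT p1) AND NOT p3   (De Morgan)
≡ (NOT p2 OR NOT NOT p1) AND NOT p3   (De Morgan)
≡ (NOT p2 OR p1) AND NOT p3   (double negation)
≡ (NOT p2 AND NOT p3) OR (p1 AND NOT p3)   (distribute AND over OR)

(NOT p2 AND NOT p3) OR (p1 AND NOT p3)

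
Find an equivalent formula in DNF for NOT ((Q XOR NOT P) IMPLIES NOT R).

NOT ((Q XOR NOT P) IMPLIES NOT R)
⇔ NOT (NOT (Q XOR NOT P) OR NOT R)   [eliminate IMPLIES]
⇔ NOT (NOT ((Q AND NOT NOT P) OR (NOT Q AND NOT P)) OR NOT R)   [expand XOR]
⇔ NOT NOT ((Q AND NOT NOT P) OR (NOT Q AND NOT P)) AND NOT NOT R   [De Morgan]
⇔ ((Q AND NOT NOT P) OR (NOT Q AND NOT P)) AND NOT NOT R   [double negation]
⇔ ((Q AND P) OR (NOT Q AND NOT P)) AND NOT NOT R   [double negation]
⇔ ((Q AND P) OR (NOT Q AND NOT P)) AND R   [double negation]
⇔ (Q AND P AND R) OR (NOT Q AND NOT P AND R)   [distribute AND over OR]

(Q AND P AND R) OR (NOT Q AND NOT P AND R)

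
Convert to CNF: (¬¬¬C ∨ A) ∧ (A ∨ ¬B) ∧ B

(¬C ∨ A) ∧ (A ∨ ¬B) ∧ B

(¬¬¬C ∨ A) ∧ (A ∨ ¬B) ∧ B
≡ (¬C ∨ A) ∧ (A ∨ ¬B) ∧ B   (double negation)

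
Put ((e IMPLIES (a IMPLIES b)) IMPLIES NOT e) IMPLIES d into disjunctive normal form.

((e IMPLIES (a IMPLIES b)) IMPLIES NOT e) IMPLIES d
⇔ NOT ((e IMPLIES (a IMPLIES b)) IMPLIES NOT e) OR d   — eliminate IMPLIES
⇔ NOT (NOT (e IMPLIES (a IMPLIES b)) OR NOT e) OR d   — eliminate IMPLIES
⇔ NOT (NOT (NOT e OR (a IMPLIES b)) OR NOT e) OR d   — eliminate IMPLIES
⇔ NOT (NOT (NOT e OR NOT a OR b) OR NOT e) OR d   — eliminate IMPLIES
⇔ (NOT NOT (NOT e OR NOT a OR b) AND NOT NOT e) OR d   — De Morgan
⇔ ((NOT e OR NOT a OR b) AND NOT NOT e) OR d   — double negation
⇔ ((NOT e OR NOT a OR b) AND e) OR d   — double negation
⇔ (NOT e AND e) OR (NOT a AND e) OR (b AND e) OR d   — distribute AND over OR
⇔ (NOT a AND e) OR (b AND e) OR d   — simplify

(NOT a AND e) OR (b AND e) OR d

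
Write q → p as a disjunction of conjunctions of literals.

¬q ∨ p

q → p
= ¬q ∨ p   [eliminate →]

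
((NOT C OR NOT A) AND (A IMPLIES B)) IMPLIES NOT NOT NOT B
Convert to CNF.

((NOT C OR NOT A) AND (A IMPLIES B)) IMPLIES NOT NOT NOT B
≡ NOT ((NOT C OR NOT A) AND (A IMPLIES B)) OR NOT NOT NOT B   [eliminate IMPLIES]
≡ NOT ((NOT C OR NOT A) AND (NOT A OR B)) OR NOT NOT NOT B   [eliminate IMPLIES]
≡ NOT (NOT C OR NOT A) OR NOT (NOT A OR B) OR NOT NOT NOT B   [De Morgan]
≡ (NOT NOT C AND NOT NOT A) OR NOT (NOT A OR B) OR NOT NOT NOT B   [De Morgan]
≡ (C AND NOT NOT A) OR NOT (NOT A OR B) OR NOT NOT NOT B   [double negation]
≡ (C AND A) OR NOT (NOT A OR B) OR NOT NOT NOT B   [double negation]
≡ (C AND A) OR (NOT NOT A AND NOT B) OR NOT NOT NOT B   [De Morgan]
≡ (C AND A) OR (A AND NOT B) OR NOT NOT NOT B   [double negation]
≡ (C AND A) OR (A AND NOT B) OR NOT B   [double negation]
≡ (C OR A OR NOT B) AND (C OR NOT B OR NOT B) AND (A OR A OR NOT B) AND (A OR NOT B OR NOT B)   [distribute OR over AND]
≡ (C OR NOT B) AND (A OR NOT B)   [simplify]

(C OR NOT B) AND (A OR NOT B)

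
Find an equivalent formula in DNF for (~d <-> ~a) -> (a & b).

(~d <-> ~a) -> (a & b)
⇔ ~(~d <-> ~a) | (a & b)   [eliminate ->]
⇔ ~((~d -> ~a) & (~a -> ~d)) | (a & b)   [eliminate <->]
⇔ ~((~~d | ~a) & (~a -> ~d)) | (a & b)   [eliminate ->]
⇔ ~((~~d | ~a) & (~~a | ~d)) | (a & b)   [eliminate ->]
⇔ ~(~~d | ~a) | ~(~~a | ~d) | (a & b)   [De Morgan]
⇔ (~~~d & ~~a) | ~(~~a | ~d) | (a & b)   [De Morgan]
⇔ (~d & ~~a) | ~(~~a | ~d) | (a & b)   [double negation]
⇔ (~d & a) | ~(~~a | ~d) | (a & b)   [double negation]
⇔ (~d & a) | (~~~a & ~~d) | (a & b)   [De Morgan]
⇔ (~d & a) | (~a & ~~d) | (a & b)   [double negation]
⇔ (~d & a) | (~a & d) | (a & b)   [double negation]

(~d & a) | (~a & d) | (a & b)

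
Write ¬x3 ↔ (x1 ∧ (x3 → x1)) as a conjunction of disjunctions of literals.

(x3 ∨ x1) ∧ (¬x1 ∨ ¬x3)

¬x3 ↔ (x1 ∧ (x3 → x1))
≡ (¬x3 → (x1 ∧ (x3 → x1))) ∧ ((x1 ∧ (x3 → x1)) → ¬x3)   (eliminate ↔)
≡ (¬¬x3 ∨ (x1 ∧ (x3 → x1))) ∧ ((x1 ∧ (x3 → x1)) → ¬x3)   (eliminate →)
≡ (¬¬x3 ∨ (x1 ∧ (¬x3 ∨ x1))) ∧ ((x1 ∧ (x3 → x1)) → ¬x3)   (eliminate →)
≡ (¬¬x3 ∨ (x1 ∧ (¬x3 ∨ x1))) ∧ (¬(x1 ∧ (x3 → x1)) ∨ ¬x3)   (eliminate →)
≡ (¬¬x3 ∨ (x1 ∧ (¬x3 ∨ x1))) ∧ (¬(x1 ∧ (¬x3 ∨ x1)) ∨ ¬x3)   (eliminate →)
≡ (x3 ∨ (x1 ∧ (¬x3 ∨ x1))) ∧ (¬(x1 ∧ (¬x3 ∨ x1)) ∨ ¬x3)   (double negation)
≡ (x3 ∨ (x1 ∧ (¬x3 ∨ x1))) ∧ (¬x1 ∨ ¬(¬x3 ∨ x1) ∨ ¬x3)   (De Morgan)
≡ (x3 ∨ (x1 ∧ (¬x3 ∨ x1))) ∧ (¬x1 ∨ (¬¬x3 ∧ ¬x1) ∨ ¬x3)   (De Morgan)
≡ (x3 ∨ (x1 ∧ (¬x3 ∨ x1))) ∧ (¬x1 ∨ (x3 ∧ ¬x1) ∨ ¬x3)   (double negation)
≡ (x3 ∨ x1) ∧ (x3 ∨ ¬x3 ∨ x1) ∧ (¬x1 ∨ x3 ∨ ¬x3) ∧ (¬x1 ∨ ¬x1 ∨ ¬x3)   (distribute ∨ over ∧)
≡ (x3 ∨ x1) ∧ (¬x1 ∨ ¬x3)   (simplify)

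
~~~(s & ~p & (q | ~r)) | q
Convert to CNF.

~s | p | r | q

~~~(s & ~p & (q | ~r)) | q
≡ ~(s & ~p & (q | ~r)) | q
≡ ~s | ~~p | ~(q | ~r) | q
≡ ~s | p | ~(q | ~r) | q
≡ ~s | p | (~q & ~~r) | q
≡ ~s | p | (~q & r) | q
≡ (~s | p | ~q | q) & (~s | p | r | q)
≡ ~s | p | r | q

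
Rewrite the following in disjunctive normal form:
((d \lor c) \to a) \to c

((d \lor c) \to a) \to c
≡ \lnot ((d \lor c) \to a) \lor c   — eliminate \to
≡ \lnot (\lnot (d \lor c) \lor a) \lor c   — eliminate \to
≡ (\lnot \lnot (d \lor c) \land \lnot a) \lor c   — De Morgan
≡ ((d \lor c) \land \lnot a) \lor c   — double negation
≡ (d \land \lnot a) \lor (c \land \lnot a) \lor c   — distribute \land over \lor
≡ (d \land \lnot a) \lor c   — simplify

(d \land \lnot a) \lor c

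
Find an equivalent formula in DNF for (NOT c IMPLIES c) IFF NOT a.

(NOT c IMPLIES c) IFF NOT a
≡ ((NOT c IMPLIES c) IMPLIES NOT a) AND (NOT a IMPLIES (NOT c IMPLIES c))   [eliminate IFF]
≡ (NOT (NOT c IMPLIES c) OR NOT a) AND (NOT a IMPLIES (NOT c IMPLIES c))   [eliminate IMPLIES]
≡ (NOT (NOT NOT c OR c) OR NOT a) AND (NOT a IMPLIES (NOT c IMPLIES c))   [eliminate IMPLIES]
≡ (NOT (NOT NOT c OR c) OR NOT a) AND (NOT NOT a OR (NOT c IMPLIES c))   [eliminate IMPLIES]
≡ (NOT (NOT NOT c OR c) OR NOT a) AND (NOT NOT a OR NOT NOT c OR c)   [eliminate IMPLIES]
≡ ((NOT NOT NOT c AND NOT c) OR NOT a) AND (NOT NOT a OR NOT NOT c OR c)   [De Morgan]
≡ ((NOT c AND NOT c) OR NOT a) AND (NOT NOT a OR NOT NOT c OR c)   [double negation]
≡ ((NOT c AND NOT c) OR NOT a) AND (a OR NOT NOT c OR c)   [double negation]
≡ ((NOT c AND NOT c) OR NOT a) AND (a OR c OR c)   [double negation]
≡ (NOT c AND NOT c AND a) OR (NOT c AND NOT c AND c) OR (NOT c AND NOT c AND c) OR (NOT a AND a) OR (NOT a AND c) OR (NOT a AND c)   [distribute AND over OR]
≡ (NOT c AND a) OR (NOT a AND c)   [simplify]

(NOT c AND a) OR (NOT a AND c)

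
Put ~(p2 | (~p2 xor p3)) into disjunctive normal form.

~p2 & p3

~(p2 | (~p2 xor p3))
≡ ~(p2 | (~p2 & ~p3) | (~~p2 & p3))   — expand xor
≡ ~p2 & ~(~p2 & ~p3) & ~(~~p2 & p3)   — De Morgan
≡ ~p2 & (~~p2 | ~~p3) & ~(~~p2 & p3)   — De Morgan
≡ ~p2 & (p2 | ~~p3) & ~(~~p2 & p3)   — double negation
≡ ~p2 & (p2 | p3) & ~(~~p2 & p3)   — double negation
≡ ~p2 & (p2 | p3) & (~~~p2 | ~p3)   — De Morgan
≡ ~p2 & (p2 | p3) & (~p2 | ~p3)   — double negation
≡ (~p2 & p2 & ~p2) | (~p2 & p2 & ~p3) | (~p2 & p3 & ~p2) | (~p2 & p3 & ~p3)   — distribute & over |
≡ ~p2 & p3   — simplify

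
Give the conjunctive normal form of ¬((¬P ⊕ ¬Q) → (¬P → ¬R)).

(P ∨ Q) ∧ ¬P ∧ R

¬((¬P ⊕ ¬Q) → (¬P → ¬R))
⇔ ¬(¬(¬P ⊕ ¬Q) ∨ (¬P → ¬R))   [eliminate →]
⇔ ¬(¬((¬P ∨ ¬Q) ∧ ¬(¬P ∧ ¬Q)) ∨ (¬P → ¬R))   [expand ⊕]
⇔ ¬(¬((¬P ∨ ¬Q) ∧ ¬(¬P ∧ ¬Q)) ∨ ¬¬P ∨ ¬R)   [eliminate →]
⇔ ¬¬((¬P ∨ ¬Q) ∧ ¬(¬P ∧ ¬Q)) ∧ ¬¬¬P ∧ ¬¬R   [De Morgan]
⇔ (¬P ∨ ¬Q) ∧ ¬(¬P ∧ ¬Q) ∧ ¬¬¬P ∧ ¬¬R   [double negation]
⇔ (¬P ∨ ¬Q) ∧ (¬¬P ∨ ¬¬Q) ∧ ¬¬¬P ∧ ¬¬R   [De Morgan]
⇔ (¬P ∨ ¬Q) ∧ (P ∨ ¬¬Q) ∧ ¬¬¬P ∧ ¬¬R   [double negation]
⇔ (¬P ∨ ¬Q) ∧ (P ∨ Q) ∧ ¬¬¬P ∧ ¬¬R   [double negation]
⇔ (¬P ∨ ¬Q) ∧ (P ∨ Q) ∧ ¬P ∧ ¬¬R   [double negation]
⇔ (¬P ∨ ¬Q) ∧ (P ∨ Q) ∧ ¬P ∧ R   [double negation]
⇔ (P ∨ Q) ∧ ¬P ∧ R   [simplify]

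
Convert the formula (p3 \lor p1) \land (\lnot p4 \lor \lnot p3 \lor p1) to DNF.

(p3 \land \lnot p4) \lor p1

(p3 \lor p1) \land (\lnot p4 \lor \lnot p3 \lor p1)
≡ (p3 \land \lnot p4) \lor (p3 \land \lnot p3) \lor (p3 \land p1) \lor (p1 \land \lnot p4) \lor (p1 \land \lnot p3) \lor (p1 \land p1)
≡ (p3 \land \lnot p4) \lor p1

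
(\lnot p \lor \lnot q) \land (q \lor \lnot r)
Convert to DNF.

(\lnot p \lor \lnot q) \land (q \lor \lnot r)
= (\lnot p \land q) \lor (\lnot p \land \lnot r) \lor (\lnot q \land q) \lor (\lnot q \land \lnot r)   (distribute \land over \lor)
= (\lnot p \land q) \lor (\lnot p \land \lnot r) \lor (\lnot q \land \lnot r)   (simplify)

(\lnot p \land q) \lor (\lnot p \land \lnot r) \lor (\lnot q \land \lnot r)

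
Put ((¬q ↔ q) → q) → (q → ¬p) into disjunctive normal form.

¬q ∨ ¬p

((¬q ↔ q) → q) → (q → ¬p)
≡ ¬((¬q ↔ q) → q) ∨ (q → ¬p)   [eliminate →]
≡ ¬(¬(¬q ↔ q) ∨ q) ∨ (q → ¬p)   [eliminate →]
≡ ¬(¬((¬q → q) ∧ (q → ¬q)) ∨ q) ∨ (q → ¬p)   [eliminate ↔]
≡ ¬(¬((¬¬q ∨ q) ∧ (q → ¬q)) ∨ q) ∨ (q → ¬p)   [eliminate →]
≡ ¬(¬((¬¬q ∨ q) ∧ (¬q ∨ ¬q)) ∨ q) ∨ (q → ¬p)   [eliminate →]
≡ ¬(¬((¬¬q ∨ q) ∧ (¬q ∨ ¬q)) ∨ q) ∨ ¬q ∨ ¬p   [eliminate →]
≡ (¬¬((¬¬q ∨ q) ∧ (¬q ∨ ¬q)) ∧ ¬q) ∨ ¬q ∨ ¬p   [De Morgan]
≡ ((¬¬q ∨ q) ∧ (¬q ∨ ¬q) ∧ ¬q) ∨ ¬q ∨ ¬p   [double negation]
≡ ((q ∨ q) ∧ (¬q ∨ ¬q) ∧ ¬q) ∨ ¬q ∨ ¬p   [double negation]
≡ (q ∧ ¬q ∧ ¬q) ∨ (q ∧ ¬q ∧ ¬q) ∨ (q ∧ ¬q ∧ ¬q) ∨ (q ∧ ¬q ∧ ¬q) ∨ ¬q ∨ ¬p   [distribute ∧ over ∨]
≡ ¬q ∨ ¬p   [simplify]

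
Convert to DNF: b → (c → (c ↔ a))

b → (c → (c ↔ a))
≡ ¬b ∨ (c → (c ↔ a))   [eliminate →]
≡ ¬b ∨ ¬c ∨ (c ↔ a)   [eliminate →]
≡ ¬b ∨ ¬c ∨ ((c → a) ∧ (a → c))   [eliminate ↔]
≡ ¬b ∨ ¬c ∨ ((¬c ∨ a) ∧ (a → c))   [eliminate →]
≡ ¬b ∨ ¬c ∨ ((¬c ∨ a) ∧ (¬a ∨ c))   [eliminate →]
≡ ¬b ∨ ¬c ∨ (¬c ∧ ¬a) ∨ (¬c ∧ c) ∨ (a ∧ ¬a) ∨ (a ∧ c)   [distribute ∧ over ∨]
≡ ¬b ∨ ¬c ∨ (a ∧ c)   [simplify]

¬b ∨ ¬c ∨ (a ∧ c)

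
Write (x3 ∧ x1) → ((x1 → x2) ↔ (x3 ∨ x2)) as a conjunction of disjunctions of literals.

¬x3 ∨ ¬x1 ∨ x2

(x3 ∧ x1) → ((x1 → x2) ↔ (x3 ∨ x2))
= ¬(x3 ∧ x1) ∨ ((x1 → x2) ↔ (x3 ∨ x2))   [eliminate →]
= ¬(x3 ∧ x1) ∨ (((x1 → x2) → (x3 ∨ x2)) ∧ ((x3 ∨ x2) → (x1 → x2)))   [eliminate ↔]
= ¬(x3 ∧ x1) ∨ ((¬(x1 → x2) ∨ x3 ∨ x2) ∧ ((x3 ∨ x2) → (x1 → x2)))   [eliminate →]
= ¬(x3 ∧ x1) ∨ ((¬(¬x1 ∨ x2) ∨ x3 ∨ x2) ∧ ((x3 ∨ x2) → (x1 → x2)))   [eliminate →]
= ¬(x3 ∧ x1) ∨ ((¬(¬x1 ∨ x2) ∨ x3 ∨ x2) ∧ (¬(x3 ∨ x2) ∨ (x1 → x2)))   [eliminate →]
= ¬(x3 ∧ x1) ∨ ((¬(¬x1 ∨ x2) ∨ x3 ∨ x2) ∧ (¬(x3 ∨ x2) ∨ ¬x1 ∨ x2))   [eliminate →]
= ¬x3 ∨ ¬x1 ∨ ((¬(¬x1 ∨ x2) ∨ x3 ∨ x2) ∧ (¬(x3 ∨ x2) ∨ ¬x1 ∨ x2))   [De Morgan]
= ¬x3 ∨ ¬x1 ∨ (((¬¬x1 ∧ ¬x2) ∨ x3 ∨ x2) ∧ (¬(x3 ∨ x2) ∨ ¬x1 ∨ x2))   [De Morgan]
= ¬x3 ∨ ¬x1 ∨ (((x1 ∧ ¬x2) ∨ x3 ∨ x2) ∧ (¬(x3 ∨ x2) ∨ ¬x1 ∨ x2))   [double negation]
= ¬x3 ∨ ¬x1 ∨ (((x1 ∧ ¬x2) ∨ x3 ∨ x2) ∧ ((¬x3 ∧ ¬x2) ∨ ¬x1 ∨ x2))   [De Morgan]
= (¬x3 ∨ ¬x1 ∨ x1 ∨ x3 ∨ x2) ∧ (¬x3 ∨ ¬x1 ∨ ¬x2 ∨ x3 ∨ x2) ∧ (¬x3 ∨ ¬x1 ∨ ¬x3 ∨ ¬x1 ∨ x2) ∧ (¬x3 ∨ ¬x1 ∨ ¬x2 ∨ ¬x1 ∨ x2)   [distribute ∨ over ∧]
= ¬x3 ∨ ¬x1 ∨ x2   [simplify]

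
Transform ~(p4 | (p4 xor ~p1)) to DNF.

~(p4 | (p4 xor ~p1))
⇔ ~(p4 | (p4 & ~~p1) | (~p4 & ~p1))   — expand xor
⇔ ~p4 & ~(p4 & ~~p1) & ~(~p4 & ~p1)   — De Morgan
⇔ ~p4 & (~p4 | ~~~p1) & ~(~p4 & ~p1)   — De Morgan
⇔ ~p4 & (~p4 | ~p1) & ~(~p4 & ~p1)   — double negation
⇔ ~p4 & (~p4 | ~p1) & (~~p4 | ~~p1)   — De Morgan
⇔ ~p4 & (~p4 | ~p1) & (p4 | ~~p1)   — double negation
⇔ ~p4 & (~p4 | ~p1) & (p4 | p1)   — double negation
⇔ (~p4 & ~p4 & p4) | (~p4 & ~p4 & p1) | (~p4 & ~p1 & p4) | (~p4 & ~p1 & p1)   — distribute & over |
⇔ ~p4 & p1   — simplify

~p4 & p1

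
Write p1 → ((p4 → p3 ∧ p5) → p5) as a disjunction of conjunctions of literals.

¬p1 ∨ p4 ∧ ¬p3 ∨ p4 ∧ ¬p5 ∨ p5

p1 → ((p4 → p3 ∧ p5) → p5)
≡ ¬p1 ∨ ((p4 → p3 ∧ p5) → p5)   — eliminate →
≡ ¬p1 ∨ ¬(p4 → p3 ∧ p5) ∨ p5   — eliminate →
≡ ¬p1 ∨ ¬(¬p4 ∨ p3 ∧ p5) ∨ p5   — eliminate →
≡ ¬p1 ∨ ¬¬p4 ∧ ¬(p3 ∧ p5) ∨ p5   — De Morgan
≡ ¬p1 ∨ p4 ∧ ¬(p3 ∧ p5) ∨ p5   — double negation
≡ ¬p1 ∨ p4 ∧ (¬p3 ∨ ¬p5) ∨ p5   — De Morgan
≡ ¬p1 ∨ p4 ∧ ¬p3 ∨ p4 ∧ ¬p5 ∨ p5   — distribute ∧ over ∨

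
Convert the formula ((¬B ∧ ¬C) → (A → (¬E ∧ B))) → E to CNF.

((¬B ∧ ¬C) → (A → (¬E ∧ B))) → E
≡ ¬((¬B ∧ ¬C) → (A → (¬E ∧ B))) ∨ E   [eliminate →]
≡ ¬(¬(¬B ∧ ¬C) ∨ (A → (¬E ∧ B))) ∨ E   [eliminate →]
≡ ¬(¬(¬B ∧ ¬C) ∨ ¬A ∨ (¬E ∧ B)) ∨ E   [eliminate →]
≡ (¬¬(¬B ∧ ¬C) ∧ ¬¬A ∧ ¬(¬E ∧ B)) ∨ E   [De Morgan]
≡ (¬B ∧ ¬C ∧ ¬¬A ∧ ¬(¬E ∧ B)) ∨ E   [double negation]
≡ (¬B ∧ ¬C ∧ A ∧ ¬(¬E ∧ B)) ∨ E   [double negation]
≡ (¬B ∧ ¬C ∧ A ∧ (¬¬E ∨ ¬B)) ∨ E   [De Morgan]
≡ (¬B ∧ ¬C ∧ A ∧ (E ∨ ¬B)) ∨ E   [double negation]
≡ (¬B ∨ E) ∧ (¬C ∨ E) ∧ (A ∨ E) ∧ (E ∨ ¬B ∨ E)   [distribute ∨ over ∧]
≡ (¬B ∨ E) ∧ (¬C ∨ E) ∧ (A ∨ E)   [simplify]

(¬B ∨ E) ∧ (¬C ∨ E) ∧ (A ∨ E)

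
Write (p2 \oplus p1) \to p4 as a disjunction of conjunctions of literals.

(p2 \oplus p1) \to p4
≡ \lnot (p2 \oplus p1) \lor p4   [eliminate \to]
≡ \lnot ((p2 \land \lnot p1) \lor (\lnot p2 \land p1)) \lor p4   [expand \oplus]
≡ (\lnot (p2 \land \lnot p1) \land \lnot (\lnot p2 \land p1)) \lor p4   [De Morgan]
≡ ((\lnot p2 \lor \lnot \lnot p1) \land \lnot (\lnot p2 \land p1)) \lor p4   [De Morgan]
≡ ((\lnot p2 \lor p1) \land \lnot (\lnot p2 \land p1)) \lor p4   [double negation]
≡ ((\lnot p2 \lor p1) \land (\lnot \lnot p2 \lor \lnot p1)) \lor p4   [De Morgan]
≡ ((\lnot p2 \lor p1) \land (p2 \lor \lnot p1)) \lor p4   [double negation]
≡ (\lnot p2 \land p2) \lor (\lnot p2 \land \lnot p1) \lor (p1 \land p2) \lor (p1 \land \lnot p1) \lor p4   [distribute \land over \lor]
≡ (\lnot p2 \land \lnot p1) \lor (p1 \land p2) \lor p4   [simplify]

(\lnot p2 \land \lnot p1) \lor (p1 \land p2) \lor p4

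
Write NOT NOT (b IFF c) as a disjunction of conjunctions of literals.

(NOT b AND NOT c) OR (c AND b)

NOT NOT (b IFF c)
≡ NOT NOT ((b IMPLIES c) AND (c IMPLIES b))   [eliminate IFF]
≡ NOT NOT ((NOT b OR c) AND (c IMPLIES b))   [eliminate IMPLIES]
≡ NOT NOT ((NOT b OR c) AND (NOT c OR b))   [eliminate IMPLIES]
≡ (NOT b OR c) AND (NOT c OR b)   [double negation]
≡ (NOT b AND NOT c) OR (NOT b AND b) OR (c AND NOT c) OR (c AND b)   [distribute AND over OR]
≡ (NOT b AND NOT c) OR (c AND b)   [simplify]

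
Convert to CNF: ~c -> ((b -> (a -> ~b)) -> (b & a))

~c -> ((b -> (a -> ~b)) -> (b & a))
= ~~c | ((b -> (a -> ~b)) -> (b & a))   — eliminate ->
= ~~c | ~(b -> (a -> ~b)) | (b & a)   — eliminate ->
= ~~c | ~(~b | (a -> ~b)) | (b & a)   — eliminate ->
= ~~c | ~(~b | ~a | ~b) | (b & a)   — eliminate ->
= c | ~(~b | ~a | ~b) | (b & a)   — double negation
= c | (~~b & ~~a & ~~b) | (b & a)   — De Morgan
= c | (b & ~~a & ~~b) | (b & a)   — double negation
= c | (b & a & ~~b) | (b & a)   — double negation
= c | (b & a & b) | (b & a)   — double negation
= (c | b | b) & (c | b | a) & (c | a | b) & (c | a | a) & (c | b | b) & (c | b | a)   — distribute | over &
= (c | b) & (c | a)   — simplify

(c | b) & (c | a)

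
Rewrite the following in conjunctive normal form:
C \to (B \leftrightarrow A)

C \to (B \leftrightarrow A)
≡ \lnot C \lor (B \leftrightarrow A)   [eliminate \to]
≡ \lnot C \lor ((B \to A) \land (A \to B))   [eliminate \leftrightarrow]
≡ \lnot C \lor ((\lnot B \lor A) \land (A \to B))   [eliminate \to]
≡ \lnot C \lor ((\lnot B \lor A) \land (\lnot A \lor B))   [eliminate \to]
≡ (\lnot C \lor \lnot B \lor A) \land (\lnot C \lor \lnot A \lor B)   [distribute \lor over \land]

(\lnot C \lor \lnot B \lor A) \land (\lnot C \lor \lnot A \lor B)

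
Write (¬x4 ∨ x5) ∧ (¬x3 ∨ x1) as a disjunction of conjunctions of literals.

(¬x4 ∧ ¬x3) ∨ (¬x4 ∧ x1) ∨ (x5 ∧ ¬x3) ∨ (x5 ∧ x1)

(¬x4 ∨ x5) ∧ (¬x3 ∨ x1)
= (¬x4 ∧ ¬x3) ∨ (¬x4 ∧ x1) ∨ (x5 ∧ ¬x3) ∨ (x5 ∧ x1)   [distribute ∧ over ∨]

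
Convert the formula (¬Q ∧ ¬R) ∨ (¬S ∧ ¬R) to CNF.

(¬Q ∨ ¬S) ∧ ¬R

(¬Q ∧ ¬R) ∨ (¬S ∧ ¬R)
≡ (¬Q ∨ ¬S) ∧ (¬Q ∨ ¬R) ∧ (¬R ∨ ¬S) ∧ (¬R ∨ ¬R)   [distribute ∨ over ∧]
≡ (¬Q ∨ ¬S) ∧ ¬R   [simplify]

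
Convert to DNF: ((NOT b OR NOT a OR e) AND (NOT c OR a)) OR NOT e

(NOT b AND NOT c) OR (NOT b AND a) OR (NOT a AND NOT c) OR (e AND NOT c) OR (e AND a) OR NOT e

((NOT b OR NOT a OR e) AND (NOT c OR a)) OR NOT e
⇔ (NOT b AND NOT c) OR (NOT b AND a) OR (NOT a AND NOT c) OR (NOT a AND a) OR (e AND NOT c) OR (e AND a) OR NOT e   [distribute AND over OR]
⇔ (NOT b AND NOT c) OR (NOT b AND a) OR (NOT a AND NOT c) OR (e AND NOT c) OR (e AND a) OR NOT e   [simplify]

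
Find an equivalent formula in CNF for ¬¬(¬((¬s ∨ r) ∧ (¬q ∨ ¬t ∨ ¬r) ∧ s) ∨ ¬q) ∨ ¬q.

¬¬(¬((¬s ∨ r) ∧ (¬q ∨ ¬t ∨ ¬r) ∧ s) ∨ ¬q) ∨ ¬q
⇔ ¬((¬s ∨ r) ∧ (¬q ∨ ¬t ∨ ¬r) ∧ s) ∨ ¬q ∨ ¬q   [double negation]
⇔ ¬(¬s ∨ r) ∨ ¬(¬q ∨ ¬t ∨ ¬r) ∨ ¬s ∨ ¬q ∨ ¬q   [De Morgan]
⇔ (¬¬s ∧ ¬r) ∨ ¬(¬q ∨ ¬t ∨ ¬r) ∨ ¬s ∨ ¬q ∨ ¬q   [De Morgan]
⇔ (s ∧ ¬r) ∨ ¬(¬q ∨ ¬t ∨ ¬r) ∨ ¬s ∨ ¬q ∨ ¬q   [double negation]
⇔ (s ∧ ¬r) ∨ (¬¬q ∧ ¬¬t ∧ ¬¬r) ∨ ¬s ∨ ¬q ∨ ¬q   [De Morgan]
⇔ (s ∧ ¬r) ∨ (q ∧ ¬¬t ∧ ¬¬r) ∨ ¬s ∨ ¬q ∨ ¬q   [double negation]
⇔ (s ∧ ¬r) ∨ (q ∧ t ∧ ¬¬r) ∨ ¬s ∨ ¬q ∨ ¬q   [double negation]
⇔ (s ∧ ¬r) ∨ (q ∧ t ∧ r) ∨ ¬s ∨ ¬q ∨ ¬q   [double negation]
⇔ (s ∨ q ∨ ¬s ∨ ¬q ∨ ¬q) ∧ (s ∨ t ∨ ¬s ∨ ¬q ∨ ¬q) ∧ (s ∨ r ∨ ¬s ∨ ¬q ∨ ¬q) ∧ (¬r ∨ q ∨ ¬s ∨ ¬q ∨ ¬q) ∧ (¬r ∨ t ∨ ¬s ∨ ¬q ∨ ¬q) ∧ (¬r ∨ r ∨ ¬s ∨ ¬q ∨ ¬q)   [distribute ∨ over ∧]
⇔ ¬r ∨ t ∨ ¬s ∨ ¬q   [simplify]

¬r ∨ t ∨ ¬s ∨ ¬q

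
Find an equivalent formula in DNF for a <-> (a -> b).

b & a

a <-> (a -> b)
≡ (a -> (a -> b)) & ((a -> b) -> a)   (eliminate <->)
≡ (~a | (a -> b)) & ((a -> b) -> a)   (eliminate ->)
≡ (~a | ~a | b) & ((a -> b) -> a)   (eliminate ->)
≡ (~a | ~a | b) & (~(a -> b) | a)   (eliminate ->)
≡ (~a | ~a | b) & (~(~a | b) | a)   (eliminate ->)
≡ (~a | ~a | b) & ((~~a & ~b) | a)   (De Morgan)
≡ (~a | ~a | b) & ((a & ~b) | a)   (double negation)
≡ (~a & a & ~b) | (~a & a) | (~a & a & ~b) | (~a & a) | (b & a & ~b) | (b & a)   (distribute & over |)
≡ b & a   (simplify)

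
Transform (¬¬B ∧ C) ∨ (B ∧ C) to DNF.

(¬¬B ∧ C) ∨ (B ∧ C)
≡ (B ∧ C) ∨ (B ∧ C)   (double negation)
≡ B ∧ C   (simplify)

B ∧ C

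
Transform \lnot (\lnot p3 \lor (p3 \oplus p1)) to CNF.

\lnot (\lnot p3 \lor (p3 \oplus p1))
= \lnot (\lnot p3 \lor ((p3 \lor p1) \land \lnot (p3 \land p1)))   [expand \oplus]
= \lnot \lnot p3 \land \lnot ((p3 \lor p1) \land \lnot (p3 \land p1))   [De Morgan]
= p3 \land \lnot ((p3 \lor p1) \land \lnot (p3 \land p1))   [double negation]
= p3 \land (\lnot (p3 \lor p1) \lor \lnot \lnot (p3 \land p1))   [De Morgan]
= p3 \land ((\lnot p3 \land \lnot p1) \lor \lnot \lnot (p3 \land p1))   [De Morgan]
= p3 \land ((\lnot p3 \land \lnot p1) \lor (p3 \land p1))   [double negation]
= p3 \land (\lnot p3 \lor p3) \land (\lnot p3 \lor p1) \land (\lnot p1 \lor p3) \land (\lnot p1 \lor p1)   [distribute \lor over \land]
= p3 \land (\lnot p3 \lor p1)   [simplify]

p3 \land (\lnot p3 \lor p1)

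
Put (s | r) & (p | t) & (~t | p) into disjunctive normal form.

(s & p) | (r & p)

(s | r) & (p | t) & (~t | p)
⇔ (s & p & ~t) | (s & p & p) | (s & t & ~t) | (s & t & p) | (r & p & ~t) | (r & p & p) | (r & t & ~t) | (r & t & p)   — distribute & over |
⇔ (s & p) | (r & p)   — simplify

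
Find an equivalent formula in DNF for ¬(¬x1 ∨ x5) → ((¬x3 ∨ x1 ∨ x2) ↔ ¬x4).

¬x1 ∨ x5 ∨ (¬x4 ∧ ¬x3) ∨ (¬x4 ∧ x1) ∨ (¬x4 ∧ x2)

¬(¬x1 ∨ x5) → ((¬x3 ∨ x1 ∨ x2) ↔ ¬x4)
≡ ¬¬(¬x1 ∨ x5) ∨ ((¬x3 ∨ x1 ∨ x2) ↔ ¬x4)   [eliminate →]
≡ ¬¬(¬x1 ∨ x5) ∨ (((¬x3 ∨ x1 ∨ x2) → ¬x4) ∧ (¬x4 → (¬x3 ∨ x1 ∨ x2)))   [eliminate ↔]
≡ ¬¬(¬x1 ∨ x5) ∨ ((¬(¬x3 ∨ x1 ∨ x2) ∨ ¬x4) ∧ (¬x4 → (¬x3 ∨ x1 ∨ x2)))   [eliminate →]
≡ ¬¬(¬x1 ∨ x5) ∨ ((¬(¬x3 ∨ x1 ∨ x2) ∨ ¬x4) ∧ (¬¬x4 ∨ ¬x3 ∨ x1 ∨ x2))   [eliminate →]
≡ ¬x1 ∨ x5 ∨ ((¬(¬x3 ∨ x1 ∨ x2) ∨ ¬x4) ∧ (¬¬x4 ∨ ¬x3 ∨ x1 ∨ x2))   [double negation]
≡ ¬x1 ∨ x5 ∨ (((¬¬x3 ∧ ¬x1 ∧ ¬x2) ∨ ¬x4) ∧ (¬¬x4 ∨ ¬x3 ∨ x1 ∨ x2))   [De Morgan]
≡ ¬x1 ∨ x5 ∨ (((x3 ∧ ¬x1 ∧ ¬x2) ∨ ¬x4) ∧ (¬¬x4 ∨ ¬x3 ∨ x1 ∨ x2))   [double negation]
≡ ¬x1 ∨ x5 ∨ (((x3 ∧ ¬x1 ∧ ¬x2) ∨ ¬x4) ∧ (x4 ∨ ¬x3 ∨ x1 ∨ x2))   [double negation]
≡ ¬x1 ∨ x5 ∨ (x3 ∧ ¬x1 ∧ ¬x2 ∧ x4) ∨ (x3 ∧ ¬x1 ∧ ¬x2 ∧ ¬x3) ∨ (x3 ∧ ¬x1 ∧ ¬x2 ∧ x1) ∨ (x3 ∧ ¬x1 ∧ ¬x2 ∧ x2) ∨ (¬x4 ∧ x4) ∨ (¬x4 ∧ ¬x3) ∨ (¬x4 ∧ x1) ∨ (¬x4 ∧ x2)   [distribute ∧ over ∨]
≡ ¬x1 ∨ x5 ∨ (¬x4 ∧ ¬x3) ∨ (¬x4 ∧ x1) ∨ (¬x4 ∧ x2)   [simplify]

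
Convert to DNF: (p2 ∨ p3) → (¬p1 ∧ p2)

(p2 ∨ p3) → (¬p1 ∧ p2)
= ¬(p2 ∨ p3) ∨ (¬p1 ∧ p2)   [eliminate →]
= (¬p2 ∧ ¬p3) ∨ (¬p1 ∧ p2)   [De Morgan]

(¬p2 ∧ ¬p3) ∨ (¬p1 ∧ p2)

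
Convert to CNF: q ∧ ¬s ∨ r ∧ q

q ∧ (¬s ∨ r)

q ∧ ¬s ∨ r ∧ q
⇔ (q ∨ r) ∧ (q ∨ q) ∧ (¬s ∨ r) ∧ (¬s ∨ q)
⇔ q ∧ (¬s ∨ r)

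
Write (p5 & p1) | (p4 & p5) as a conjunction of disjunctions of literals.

p5 & (p1 | p4)

(p5 & p1) | (p4 & p5)
≡ (p5 | p4) & (p5 | p5) & (p1 | p4) & (p1 | p5)
≡ p5 & (p1 | p4)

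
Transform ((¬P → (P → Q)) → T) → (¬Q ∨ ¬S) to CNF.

¬T ∨ ¬Q ∨ ¬S

((¬P → (P → Q)) → T) → (¬Q ∨ ¬S)
⇔ ¬((¬P → (P → Q)) → T) ∨ ¬Q ∨ ¬S   (eliminate →)
⇔ ¬(¬(¬P → (P → Q)) ∨ T) ∨ ¬Q ∨ ¬S   (eliminate →)
⇔ ¬(¬(¬¬P ∨ (P → Q)) ∨ T) ∨ ¬Q ∨ ¬S   (eliminate →)
⇔ ¬(¬(¬¬P ∨ ¬P ∨ Q) ∨ T) ∨ ¬Q ∨ ¬S   (eliminate →)
⇔ (¬¬(¬¬P ∨ ¬P ∨ Q) ∧ ¬T) ∨ ¬Q ∨ ¬S   (De Morgan)
⇔ ((¬¬P ∨ ¬P ∨ Q) ∧ ¬T) ∨ ¬Q ∨ ¬S   (double negation)
⇔ ((P ∨ ¬P ∨ Q) ∧ ¬T) ∨ ¬Q ∨ ¬S   (double negation)
⇔ (P ∨ ¬P ∨ Q ∨ ¬Q ∨ ¬S) ∧ (¬T ∨ ¬Q ∨ ¬S)   (distribute ∨ over ∧)
⇔ ¬T ∨ ¬Q ∨ ¬S   (simplify)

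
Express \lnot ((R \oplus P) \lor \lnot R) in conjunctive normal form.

(\lnot R \lor P) \land R

\lnot ((R \oplus P) \lor \lnot R)
≡ \lnot (((R \lor P) \land \lnot (R \land P)) \lor \lnot R)   — expand \oplus
≡ \lnot ((R \lor P) \land \lnot (R \land P)) \land \lnot \lnot R   — De Morgan
≡ (\lnot (R \lor P) \lor \lnot \lnot (R \land P)) \land \lnot \lnot R   — De Morgan
≡ ((\lnot R \land \lnot P) \lor \lnot \lnot (R \land P)) \land \lnot \lnot R   — De Morgan
≡ ((\lnot R \land \lnot P) \lor (R \land P)) \land \lnot \lnot R   — double negation
≡ ((\lnot R \land \lnot P) \lor (R \land P)) \land R   — double negation
≡ (\lnot R \lor R) \land (\lnot R \lor P) \land (\lnot P \lor R) \land (\lnot P \lor P) \land R   — distribute \lor over \land
≡ (\lnot R \lor P) \land R   — simplify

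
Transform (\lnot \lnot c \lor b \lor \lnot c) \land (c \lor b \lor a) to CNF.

(\lnot \lnot c \lor b \lor \lnot c) \land (c \lor b \lor a)
= (c \lor b \lor \lnot c) \land (c \lor b \lor a)   — double negation
= c \lor b \lor a   — simplify

c \lor b \lor a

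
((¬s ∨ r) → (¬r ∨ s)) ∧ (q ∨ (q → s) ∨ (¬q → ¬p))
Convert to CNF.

((¬s ∨ r) → (¬r ∨ s)) ∧ (q ∨ (q → s) ∨ (¬q → ¬p))
≡ (¬(¬s ∨ r) ∨ ¬r ∨ s) ∧ (q ∨ (q → s) ∨ (¬q → ¬p))
≡ (¬(¬s ∨ r) ∨ ¬r ∨ s) ∧ (q ∨ ¬q ∨ s ∨ (¬q → ¬p))
≡ (¬(¬s ∨ r) ∨ ¬r ∨ s) ∧ (q ∨ ¬q ∨ s ∨ ¬¬q ∨ ¬p)
≡ ((¬¬s ∧ ¬r) ∨ ¬r ∨ s) ∧ (q ∨ ¬q ∨ s ∨ ¬¬q ∨ ¬p)
≡ ((s ∧ ¬r) ∨ ¬r ∨ s) ∧ (q ∨ ¬q ∨ s ∨ ¬¬q ∨ ¬p)
≡ ((s ∧ ¬r) ∨ ¬r ∨ s) ∧ (q ∨ ¬q ∨ s ∨ q ∨ ¬p)
≡ (s ∨ ¬r ∨ s) ∧ (¬r ∨ ¬r ∨ s) ∧ (q ∨ ¬q ∨ s ∨ q ∨ ¬p)
≡ s ∨ ¬r

s ∨ ¬r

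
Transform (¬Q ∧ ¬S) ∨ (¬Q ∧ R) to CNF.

(¬Q ∧ ¬S) ∨ (¬Q ∧ R)
= (¬Q ∨ ¬Q) ∧ (¬Q ∨ R) ∧ (¬S ∨ ¬Q) ∧ (¬S ∨ R)   [distribute ∨ over ∧]
= ¬Q ∧ (¬S ∨ R)   [simplify]

¬Q ∧ (¬S ∨ R)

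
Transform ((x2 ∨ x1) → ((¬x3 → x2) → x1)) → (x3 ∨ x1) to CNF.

x2 ∨ x1 ∨ x3

((x2 ∨ x1) → ((¬x3 → x2) → x1)) → (x3 ∨ x1)
≡ ¬((x2 ∨ x1) → ((¬x3 → x2) → x1)) ∨ x3 ∨ x1
≡ ¬(¬(x2 ∨ x1) ∨ ((¬x3 → x2) → x1)) ∨ x3 ∨ x1
≡ ¬(¬(x2 ∨ x1) ∨ ¬(¬x3 → x2) ∨ x1) ∨ x3 ∨ x1
≡ ¬(¬(x2 ∨ x1) ∨ ¬(¬¬x3 ∨ x2) ∨ x1) ∨ x3 ∨ x1
≡ (¬¬(x2 ∨ x1) ∧ ¬¬(¬¬x3 ∨ x2) ∧ ¬x1) ∨ x3 ∨ x1
≡ ((x2 ∨ x1) ∧ ¬¬(¬¬x3 ∨ x2) ∧ ¬x1) ∨ x3 ∨ x1
≡ ((x2 ∨ x1) ∧ (¬¬x3 ∨ x2) ∧ ¬x1) ∨ x3 ∨ x1
≡ ((x2 ∨ x1) ∧ (x3 ∨ x2) ∧ ¬x1) ∨ x3 ∨ x1
≡ (x2 ∨ x1 ∨ x3 ∨ x1) ∧ (x3 ∨ x2 ∨ x3 ∨ x1) ∧ (¬x1 ∨ x3 ∨ x1)
≡ x2 ∨ x1 ∨ x3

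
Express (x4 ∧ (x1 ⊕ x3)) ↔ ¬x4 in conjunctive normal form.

(¬x4 ∨ ¬x1 ∨ x3) ∧ (¬x4 ∨ ¬x3 ∨ x1) ∧ x4

(x4 ∧ (x1 ⊕ x3)) ↔ ¬x4
≡ ((x4 ∧ (x1 ⊕ x3)) → ¬x4) ∧ (¬x4 → (x4 ∧ (x1 ⊕ x3)))   (eliminate ↔)
≡ (¬(x4 ∧ (x1 ⊕ x3)) ∨ ¬x4) ∧ (¬x4 → (x4 ∧ (x1 ⊕ x3)))   (eliminate →)
≡ (¬(x4 ∧ (x1 ∨ x3) ∧ ¬(x1 ∧ x3)) ∨ ¬x4) ∧ (¬x4 → (x4 ∧ (x1 ⊕ x3)))   (expand ⊕)
≡ (¬(x4 ∧ (x1 ∨ x3) ∧ ¬(x1 ∧ x3)) ∨ ¬x4) ∧ (¬¬x4 ∨ (x4 ∧ (x1 ⊕ x3)))   (eliminate →)
≡ (¬(x4 ∧ (x1 ∨ x3) ∧ ¬(x1 ∧ x3)) ∨ ¬x4) ∧ (¬¬x4 ∨ (x4 ∧ (x1 ∨ x3) ∧ ¬(x1 ∧ x3)))   (expand ⊕)
≡ (¬x4 ∨ ¬(x1 ∨ x3) ∨ ¬¬(x1 ∧ x3) ∨ ¬x4) ∧ (¬¬x4 ∨ (x4 ∧ (x1 ∨ x3) ∧ ¬(x1 ∧ x3)))   (De Morgan)
≡ (¬x4 ∨ (¬x1 ∧ ¬x3) ∨ ¬¬(x1 ∧ x3) ∨ ¬x4) ∧ (¬¬x4 ∨ (x4 ∧ (x1 ∨ x3) ∧ ¬(x1 ∧ x3)))   (De Morgan)
≡ (¬x4 ∨ (¬x1 ∧ ¬x3) ∨ (x1 ∧ x3) ∨ ¬x4) ∧ (¬¬x4 ∨ (x4 ∧ (x1 ∨ x3) ∧ ¬(x1 ∧ x3)))   (double negation)
≡ (¬x4 ∨ (¬x1 ∧ ¬x3) ∨ (x1 ∧ x3) ∨ ¬x4) ∧ (x4 ∨ (x4 ∧ (x1 ∨ x3) ∧ ¬(x1 ∧ x3)))   (double negation)
≡ (¬x4 ∨ (¬x1 ∧ ¬x3) ∨ (x1 ∧ x3) ∨ ¬x4) ∧ (x4 ∨ (x4 ∧ (x1 ∨ x3) ∧ (¬x1 ∨ ¬x3)))   (De Morgan)
≡ (¬x4 ∨ ¬x1 ∨ x1 ∨ ¬x4) ∧ (¬x4 ∨ ¬x1 ∨ x3 ∨ ¬x4) ∧ (¬x4 ∨ ¬x3 ∨ x1 ∨ ¬x4) ∧ (¬x4 ∨ ¬x3 ∨ x3 ∨ ¬x4) ∧ (x4 ∨ x4) ∧ (x4 ∨ x1 ∨ x3) ∧ (x4 ∨ ¬x1 ∨ ¬x3)   (distribute ∨ over ∧)
≡ (¬x4 ∨ ¬x1 ∨ x3) ∧ (¬x4 ∨ ¬x3 ∨ x1) ∧ x4   (simplify)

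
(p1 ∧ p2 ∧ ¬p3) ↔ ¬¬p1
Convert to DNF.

¬p1 ∨ (p1 ∧ p2 ∧ ¬p3)

(p1 ∧ p2 ∧ ¬p3) ↔ ¬¬p1
≡ ((p1 ∧ p2 ∧ ¬p3) → ¬¬p1) ∧ (¬¬p1 → (p1 ∧ p2 ∧ ¬p3))   [eliminate ↔]
≡ (¬(p1 ∧ p2 ∧ ¬p3) ∨ ¬¬p1) ∧ (¬¬p1 → (p1 ∧ p2 ∧ ¬p3))   [eliminate →]
≡ (¬(p1 ∧ p2 ∧ ¬p3) ∨ ¬¬p1) ∧ (¬¬¬p1 ∨ (p1 ∧ p2 ∧ ¬p3))   [eliminate →]
≡ (¬p1 ∨ ¬p2 ∨ ¬¬p3 ∨ ¬¬p1) ∧ (¬¬¬p1 ∨ (p1 ∧ p2 ∧ ¬p3))   [De Morgan]
≡ (¬p1 ∨ ¬p2 ∨ p3 ∨ ¬¬p1) ∧ (¬¬¬p1 ∨ (p1 ∧ p2 ∧ ¬p3))   [double negation]
≡ (¬p1 ∨ ¬p2 ∨ p3 ∨ p1) ∧ (¬¬¬p1 ∨ (p1 ∧ p2 ∧ ¬p3))   [double negation]
≡ (¬p1 ∨ ¬p2 ∨ p3 ∨ p1) ∧ (¬p1 ∨ (p1 ∧ p2 ∧ ¬p3))   [double negation]
≡ (¬p1 ∧ ¬p1) ∨ (¬p1 ∧ p1 ∧ p2 ∧ ¬p3) ∨ (¬p2 ∧ ¬p1) ∨ (¬p2 ∧ p1 ∧ p2 ∧ ¬p3) ∨ (p3 ∧ ¬p1) ∨ (p3 ∧ p1 ∧ p2 ∧ ¬p3) ∨ (p1 ∧ ¬p1) ∨ (p1 ∧ p1 ∧ p2 ∧ ¬p3)   [distribute ∧ over ∨]
≡ ¬p1 ∨ (p1 ∧ p2 ∧ ¬p3)   [simplify]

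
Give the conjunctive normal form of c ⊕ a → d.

(¬c ∨ a ∨ d) ∧ (¬a ∨ c ∨ d)

c ⊕ a → d
⇔ ¬(c ⊕ a) ∨ d
⇔ ¬((c ∨ a) ∧ ¬(c ∧ a)) ∨ d
⇔ ¬(c ∨ a) ∨ ¬¬(c ∧ a) ∨ d
⇔ ¬c ∧ ¬a ∨ ¬¬(c ∧ a) ∨ d
⇔ ¬c ∧ ¬a ∨ c ∧ a ∨ d
⇔ (¬c ∨ c ∨ d) ∧ (¬c ∨ a ∨ d) ∧ (¬a ∨ c ∨ d) ∧ (¬a ∨ a ∨ d)
⇔ (¬c ∨ a ∨ d) ∧ (¬a ∨ c ∨ d)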